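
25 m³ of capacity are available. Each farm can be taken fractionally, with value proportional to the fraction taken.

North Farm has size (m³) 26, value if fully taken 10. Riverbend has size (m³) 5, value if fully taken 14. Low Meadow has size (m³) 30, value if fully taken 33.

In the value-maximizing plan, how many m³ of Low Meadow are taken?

20

Sort by value density: Riverbend 14/5≈2.8, Low Meadow 33/30≈1.1, North Farm 10/26≈0.385.
Riverbend: take in full, 5 m³ for value 14 → 20 left.
Fill the last 20 m³ with part of Low Meadow: 20/30 of it earns 22.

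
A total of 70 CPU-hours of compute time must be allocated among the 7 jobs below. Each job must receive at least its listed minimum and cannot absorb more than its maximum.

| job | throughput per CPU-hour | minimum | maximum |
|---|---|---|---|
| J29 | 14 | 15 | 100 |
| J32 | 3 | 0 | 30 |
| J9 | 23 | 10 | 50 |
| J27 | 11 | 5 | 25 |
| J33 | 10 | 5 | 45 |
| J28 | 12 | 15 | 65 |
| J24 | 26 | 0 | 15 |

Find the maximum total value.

Meeting every minimum uses 15+0+10+5+5+15+0 = 50 CPU-hours, leaving 20.
Order the jobs by throughput per CPU-hour: J24 26 > J9 23 > J29 14 > J28 12 > J27 11 > J33 10 > J32 3.
J24: +15 to 15 (cap) — 5 left.
J9: +5 (room for 40) → 15. Pool exhausted.
Total = 14×15 + 23×15 + 11×5 + 10×5 + 12×15 + 26×15 = 1230.

1230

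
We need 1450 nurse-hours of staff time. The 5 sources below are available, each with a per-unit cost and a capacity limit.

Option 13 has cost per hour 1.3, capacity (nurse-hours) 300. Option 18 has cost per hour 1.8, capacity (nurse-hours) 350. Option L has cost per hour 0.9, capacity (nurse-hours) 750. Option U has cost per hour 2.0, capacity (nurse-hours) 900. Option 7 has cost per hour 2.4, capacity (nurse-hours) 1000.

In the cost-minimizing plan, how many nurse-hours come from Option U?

Fill from the cheapest source first.
Option L (0.9): use full 750 → 700 nurse-hours to go.
Option 13 (1.3): use full 300 → 400 nurse-hours to go.
Option 18 at 1.8: take all 350 nurse-hours → 50 still needed.
Take 50 from Option U at 2.0 to finish.
Option 7: unused.

50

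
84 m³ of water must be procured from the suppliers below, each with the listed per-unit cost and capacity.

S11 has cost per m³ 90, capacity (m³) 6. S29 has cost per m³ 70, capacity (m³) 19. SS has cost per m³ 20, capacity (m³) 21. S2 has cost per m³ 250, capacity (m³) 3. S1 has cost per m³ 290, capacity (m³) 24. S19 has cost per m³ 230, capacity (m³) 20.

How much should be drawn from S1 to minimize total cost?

Use suppliers in increasing cost order.
SS (20): use full 21 — 63 m³ to go.
S29 (70): use full 19 — 44 m³ to go.
Take 6 from S11 at 90 — need 38 more.
Take 20 from S19 at 230 — need 18 more.
S2 at 250: take all 3 m³ — 15 still needed.
S1 (290): take the remaining 15 — done.

15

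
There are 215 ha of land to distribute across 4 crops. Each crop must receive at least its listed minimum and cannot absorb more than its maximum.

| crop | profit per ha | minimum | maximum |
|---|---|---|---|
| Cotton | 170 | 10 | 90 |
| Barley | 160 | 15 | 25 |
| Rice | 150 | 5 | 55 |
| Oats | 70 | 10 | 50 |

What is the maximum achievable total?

30700

Meeting every minimum uses 10+15+5+10 = 40 ha, leaving 175.
Rank by profit per ha: Cotton 170 > Barley 160 > Rice 150 > Oats 70.
Cotton: +80 to 90 (cap) ; 95 left.
Barley takes 10 more to reach its cap of 25 ; 85 left.
Give Rice 50 more to hit its cap of 55 ; 35 left.
Oats has room for 40 more but only 35 remain, so it gets 45.
Total = 170×90 + 160×25 + 150×55 + 70×45 = 30700.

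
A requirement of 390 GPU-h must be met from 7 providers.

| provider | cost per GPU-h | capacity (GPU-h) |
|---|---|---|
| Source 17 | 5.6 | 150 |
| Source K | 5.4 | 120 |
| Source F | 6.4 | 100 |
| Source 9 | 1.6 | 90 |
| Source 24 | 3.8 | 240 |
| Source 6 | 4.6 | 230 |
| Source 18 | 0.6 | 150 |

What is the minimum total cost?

Use providers in increasing cost order.
Take 150 from Source 18 at 0.6 ; need 240 more.
Take 90 from Source 9 at 1.6 ; need 150 more.
Source 24 (3.8): take the remaining 150 ; done.
Source 6, Source K, Source 17, Source F: unused.
Cost = 150×0.6 + 90×1.6 + 150×3.8 = 804.

804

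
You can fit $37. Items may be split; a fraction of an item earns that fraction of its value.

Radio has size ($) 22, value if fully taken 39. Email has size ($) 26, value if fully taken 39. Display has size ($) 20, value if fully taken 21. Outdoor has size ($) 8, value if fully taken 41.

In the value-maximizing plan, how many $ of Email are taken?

7

Best value per unit of size first: Outdoor 41/8≈5.12, Radio 39/22≈1.77, Email 39/26≈1.5, Display 21/20≈1.05.
All 8 $ of Outdoor fit (value 41) — 29 remain.
Radio: take in full, 22 $ for value 39 — 7 left.
Fill the last 7 $ with part of Email: 7/26 of it earns 10.5.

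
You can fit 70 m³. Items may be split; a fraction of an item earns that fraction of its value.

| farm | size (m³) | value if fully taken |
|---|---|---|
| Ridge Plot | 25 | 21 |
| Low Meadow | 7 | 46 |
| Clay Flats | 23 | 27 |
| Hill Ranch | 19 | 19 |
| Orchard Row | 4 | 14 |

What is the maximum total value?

Sort by value density: Low Meadow 46/7≈6.57, Orchard Row 14/4≈3.5, Clay Flats 27/23≈1.17, Hill Ranch 19/19≈1, Ridge Plot 21/25≈0.84.
Take all of Low Meadow (7 m³, value 46) ; 63 m³ left.
All 4 m³ of Orchard Row fit (value 14) ; 59 remain.
All 23 m³ of Clay Flats fit (value 27) ; 36 remain.
All 19 m³ of Hill Ranch fit (value 19) ; 17 remain.
17 m³ left: a 17/25 share of Ridge Plot gives 21×17/25 = 14.28.
Total value = 120.28.

120.28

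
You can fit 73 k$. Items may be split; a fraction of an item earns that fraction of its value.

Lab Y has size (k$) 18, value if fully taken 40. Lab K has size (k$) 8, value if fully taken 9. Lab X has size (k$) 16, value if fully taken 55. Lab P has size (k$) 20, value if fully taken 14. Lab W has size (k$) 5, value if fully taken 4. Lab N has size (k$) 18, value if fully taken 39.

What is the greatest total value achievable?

152.6

Sort by value density: Lab X 55/16≈3.44, Lab Y 40/18≈2.22, Lab N 39/18≈2.17, Lab K 9/8≈1.12, Lab W 4/5≈0.8, Lab P 14/20≈0.7.
Lab X: take in full, 16 k$ for value 55 → 57 left.
Take all of Lab Y (18 k$, value 40) → 39 k$ left.
All 18 k$ of Lab N fit (value 39) → 21 remain.
All 8 k$ of Lab K fit (value 9) → 13 remain.
Take all of Lab W (5 k$, value 4) → 8 k$ left.
Fill the last 8 k$ with part of Lab P: 8/20 of it earns 5.6.
Total value = 152.6.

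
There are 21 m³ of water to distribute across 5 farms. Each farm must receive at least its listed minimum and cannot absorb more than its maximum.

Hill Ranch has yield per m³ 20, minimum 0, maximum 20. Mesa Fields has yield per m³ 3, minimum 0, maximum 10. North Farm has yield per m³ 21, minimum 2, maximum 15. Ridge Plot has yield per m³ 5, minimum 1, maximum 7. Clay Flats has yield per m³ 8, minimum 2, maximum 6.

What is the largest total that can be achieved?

Meeting every minimum uses 0+0+2+1+2 = 5 m³, leaving 16.
Highest yield per m³ first: North Farm 21 > Hill Ranch 20 > Clay Flats 8 > Ridge Plot 5 > Mesa Fields 3.
Give North Farm 13 more to hit its cap of 15 ; 3 left.
Only 3 left; Hill Ranch takes them to reach 3.
Total = 20×3 + 21×15 + 5×1 + 8×2 = 396.

396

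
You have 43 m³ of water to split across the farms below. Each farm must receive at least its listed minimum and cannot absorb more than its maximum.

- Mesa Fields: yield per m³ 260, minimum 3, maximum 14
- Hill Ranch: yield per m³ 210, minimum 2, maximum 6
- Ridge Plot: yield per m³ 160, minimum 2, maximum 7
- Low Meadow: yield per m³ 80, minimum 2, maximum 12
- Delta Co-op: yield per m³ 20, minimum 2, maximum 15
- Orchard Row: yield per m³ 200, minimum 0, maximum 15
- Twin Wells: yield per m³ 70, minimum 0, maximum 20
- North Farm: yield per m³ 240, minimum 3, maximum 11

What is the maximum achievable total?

9260

Meeting every minimum uses 3+2+2+2+2+0+0+3 = 14 m³, leaving 29.
Highest yield per m³ first: Mesa Fields 260 > North Farm 240 > Hill Ranch 210 > Orchard Row 200 > Ridge Plot 160 > Low Meadow 80 > Twin Wells 70 > Delta Co-op 20.
Mesa Fields takes 11 more to reach its cap of 14 — 18 left.
Give North Farm 8 more to hit its cap of 11 — 10 left.
Give Hill Ranch 4 more to hit its cap of 6 — 6 left.
Orchard Row: +6 (room for 15) → 6. Pool exhausted.
Total = 260×14 + 210×6 + 160×2 + 80×2 + 20×2 + 200×6 + 240×11 = 9260.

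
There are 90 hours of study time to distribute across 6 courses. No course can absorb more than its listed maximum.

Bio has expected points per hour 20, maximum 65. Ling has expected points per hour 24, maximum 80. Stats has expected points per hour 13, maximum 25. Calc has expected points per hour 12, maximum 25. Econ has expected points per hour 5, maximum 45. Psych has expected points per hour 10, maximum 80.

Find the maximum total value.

Rank by expected points per hour: Ling 24 > Bio 20 > Stats 13 > Calc 12 > Psych 10 > Econ 5.
Ling: +80 to 80 (cap) → 10 left.
Bio has room for 65 but only 10 remain, so it gets 10.
Total = 20×10 + 24×80 = 2120.

2120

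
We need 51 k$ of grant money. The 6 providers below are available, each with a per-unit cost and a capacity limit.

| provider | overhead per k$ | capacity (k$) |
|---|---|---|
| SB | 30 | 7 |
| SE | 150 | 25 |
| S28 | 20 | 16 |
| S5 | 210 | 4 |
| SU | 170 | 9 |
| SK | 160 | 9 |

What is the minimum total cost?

Fill from the cheapest provider first.
S28 (20): use full 16 ; 35 k$ to go.
Take 7 from SB at 30 ; need 28 more.
Take 25 from SE at 150 ; need 3 more.
Take 3 from SK at 160 to finish.
SU, S5: unused.
Cost = 16×20 + 7×30 + 25×150 + 3×160 = 4760.

4760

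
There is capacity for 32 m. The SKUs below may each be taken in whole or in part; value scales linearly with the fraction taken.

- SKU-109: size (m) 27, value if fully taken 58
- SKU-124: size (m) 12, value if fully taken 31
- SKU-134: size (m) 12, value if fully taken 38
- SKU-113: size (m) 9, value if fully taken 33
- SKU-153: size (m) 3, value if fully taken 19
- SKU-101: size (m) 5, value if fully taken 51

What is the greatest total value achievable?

Rank by value-to-size ratio: SKU-101 51/5≈10.2, SKU-153 19/3≈6.33, SKU-113 33/9≈3.67, SKU-134 38/12≈3.17, SKU-124 31/12≈2.58, SKU-109 58/27≈2.15.
All 5 m of SKU-101 fit (value 51) → 27 remain.
All 3 m of SKU-153 fit (value 19) → 24 remain.
All 9 m of SKU-113 fit (value 33) → 15 remain.
Take all of SKU-134 (12 m, value 38) → 3 m left.
Fill the last 3 m with part of SKU-124: 3/12 of it earns 7.75.
Total value = 148.75.

148.75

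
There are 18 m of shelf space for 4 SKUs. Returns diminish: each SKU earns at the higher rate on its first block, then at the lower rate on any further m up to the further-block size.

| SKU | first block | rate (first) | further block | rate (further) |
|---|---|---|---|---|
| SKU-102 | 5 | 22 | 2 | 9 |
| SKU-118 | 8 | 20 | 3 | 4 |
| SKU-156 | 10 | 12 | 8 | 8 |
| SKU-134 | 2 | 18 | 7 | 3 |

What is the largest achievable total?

342

Treat each block as its own option and order by rate: SKU-102/first 22 > SKU-118/first 20 > SKU-134/first 18 > SKU-156/first 12 > SKU-102/second 9 > SKU-156/second 8 > SKU-118/second 4 > SKU-134/second 3.
SKU-102/first (22): +5 ; 13 left.
SKU-118/first (20): +8 ; 5 left.
SKU-134 first at 18: fill all 2 ; 3 left.
SKU-156/first: +3 of 10 at 12; pool empty.
Total = 22×5 + 20×8 + 18×2 + 12×3 = 342.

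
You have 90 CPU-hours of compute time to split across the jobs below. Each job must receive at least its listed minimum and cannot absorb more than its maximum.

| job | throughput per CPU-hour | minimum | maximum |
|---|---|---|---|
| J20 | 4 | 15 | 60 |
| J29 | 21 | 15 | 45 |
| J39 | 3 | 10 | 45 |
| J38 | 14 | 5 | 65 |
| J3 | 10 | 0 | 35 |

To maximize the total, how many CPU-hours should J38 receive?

Meeting every minimum uses 15+15+10+5+0 = 45 CPU-hours, leaving 45.
Rank by throughput per CPU-hour: J29 21 > J38 14 > J3 10 > J20 4 > J39 3.
J29 takes 30 more to reach its cap of 45 → 15 left.
J38: +15 (room for 60) → 20. Pool exhausted.

20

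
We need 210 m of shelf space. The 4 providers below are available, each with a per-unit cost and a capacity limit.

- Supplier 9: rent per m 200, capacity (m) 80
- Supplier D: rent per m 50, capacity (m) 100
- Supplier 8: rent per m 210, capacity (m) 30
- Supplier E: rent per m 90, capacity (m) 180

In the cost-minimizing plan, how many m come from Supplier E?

Cheapest first:
Take 100 from Supplier D at 50 — need 110 more.
Supplier E (90): take the remaining 110 — done.
Supplier 9, Supplier 8: unused.

110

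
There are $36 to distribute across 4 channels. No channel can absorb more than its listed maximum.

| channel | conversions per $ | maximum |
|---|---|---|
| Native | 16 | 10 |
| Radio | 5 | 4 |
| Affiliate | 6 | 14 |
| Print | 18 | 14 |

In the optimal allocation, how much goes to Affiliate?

Rank by conversions per $: Print 18 > Native 16 > Affiliate 6 > Radio 5.
Print: +14 to 14 (cap) ; 22 left.
Native: +10 to 10 (cap) ; 12 left.
Only 12 left; Affiliate takes them to reach 12.

12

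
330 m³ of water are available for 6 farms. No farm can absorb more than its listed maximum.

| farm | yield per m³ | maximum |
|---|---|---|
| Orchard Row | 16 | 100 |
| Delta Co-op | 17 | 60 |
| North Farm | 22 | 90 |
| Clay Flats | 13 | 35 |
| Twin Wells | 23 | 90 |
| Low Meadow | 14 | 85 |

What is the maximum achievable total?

Rank by yield per m³: Twin Wells 23 > North Farm 22 > Delta Co-op 17 > Orchard Row 16 > Low Meadow 14 > Clay Flats 13.
Twin Wells takes 90 to reach its cap of 90 → 240 left.
North Farm: +90 to 90 (cap) → 150 left.
Delta Co-op takes 60 to reach its cap of 60 → 90 left.
Orchard Row: +90 (room for 100) → 90. Pool exhausted.
Total = 16×90 + 17×60 + 22×90 + 23×90 = 6510.

6510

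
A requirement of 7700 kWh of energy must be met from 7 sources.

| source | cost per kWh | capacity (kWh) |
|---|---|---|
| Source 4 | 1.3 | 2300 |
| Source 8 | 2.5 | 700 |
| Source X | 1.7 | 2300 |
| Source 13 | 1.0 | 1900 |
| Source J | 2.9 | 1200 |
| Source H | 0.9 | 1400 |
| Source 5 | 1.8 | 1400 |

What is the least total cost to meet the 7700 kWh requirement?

Cheapest first:
Take 1400 from Source H at 0.9 — need 6300 more.
Source 13 (1.0): use full 1900 — 4400 kWh to go.
Source 4 (1.3): use full 2300 — 2100 kWh to go.
Source X at 1.7: take 2100 of its 2300 — requirement met.
Source 5, Source 8, Source J: unused.
Cost = 1400×0.9 + 1900×1.0 + 2300×1.3 + 2100×1.7 = 9720.

9720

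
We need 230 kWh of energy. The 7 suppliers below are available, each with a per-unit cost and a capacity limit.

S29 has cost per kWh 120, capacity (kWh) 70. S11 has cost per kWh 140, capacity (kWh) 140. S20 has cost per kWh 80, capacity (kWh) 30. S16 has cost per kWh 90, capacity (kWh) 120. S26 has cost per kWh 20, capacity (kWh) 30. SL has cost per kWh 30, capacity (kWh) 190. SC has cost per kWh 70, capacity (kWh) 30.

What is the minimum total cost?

7000

Cheapest first:
S26 (20): use full 30 → 200 kWh to go.
SL (30): use full 190 → 10 kWh to go.
Take 10 from SC at 70 to finish.
S20, S16, S29, S11: unused.
Cost = 30×20 + 190×30 + 10×70 = 7000.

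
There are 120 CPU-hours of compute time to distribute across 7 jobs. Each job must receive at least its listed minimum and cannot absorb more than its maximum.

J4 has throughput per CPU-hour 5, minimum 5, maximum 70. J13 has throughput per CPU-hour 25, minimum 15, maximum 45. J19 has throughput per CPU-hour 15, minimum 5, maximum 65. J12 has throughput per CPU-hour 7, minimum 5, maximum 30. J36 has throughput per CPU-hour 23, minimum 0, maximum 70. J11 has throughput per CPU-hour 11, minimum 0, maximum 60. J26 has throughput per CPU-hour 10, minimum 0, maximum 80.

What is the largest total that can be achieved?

2640

Meeting every minimum uses 5+15+5+5+0+0+0 = 30 CPU-hours, leaving 90.
Rank by throughput per CPU-hour: J13 25 > J36 23 > J19 15 > J11 11 > J26 10 > J12 7 > J4 5.
Give J13 30 more to hit its cap of 45 ; 60 left.
Only 60 left; J36 takes them to reach 60.
Total = 5×5 + 25×45 + 15×5 + 7×5 + 23×60 = 2640.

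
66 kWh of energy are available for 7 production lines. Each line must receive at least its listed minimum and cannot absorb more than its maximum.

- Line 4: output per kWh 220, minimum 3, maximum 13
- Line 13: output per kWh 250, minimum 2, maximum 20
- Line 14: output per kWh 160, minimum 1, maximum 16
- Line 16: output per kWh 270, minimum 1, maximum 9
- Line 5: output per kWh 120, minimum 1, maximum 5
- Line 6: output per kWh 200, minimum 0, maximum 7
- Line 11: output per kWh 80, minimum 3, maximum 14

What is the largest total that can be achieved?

Meeting every minimum uses 3+2+1+1+1+0+3 = 11 kWh, leaving 55.
Highest output per kWh first: Line 16 270 > Line 13 250 > Line 4 220 > Line 6 200 > Line 14 160 > Line 5 120 > Line 11 80.
Line 16: +8 to 9 (cap) → 47 left.
Line 13: +18 to 20 (cap) → 29 left.
Give Line 4 10 more to hit its cap of 13 → 19 left.
Give Line 6 7 more to hit its cap of 7 → 12 left.
Line 14 has room for 15 more but only 12 remain, so it gets 13.
Total = 220×13 + 250×20 + 160×13 + 270×9 + 120×1 + 200×7 + 80×3 = 14130.

14130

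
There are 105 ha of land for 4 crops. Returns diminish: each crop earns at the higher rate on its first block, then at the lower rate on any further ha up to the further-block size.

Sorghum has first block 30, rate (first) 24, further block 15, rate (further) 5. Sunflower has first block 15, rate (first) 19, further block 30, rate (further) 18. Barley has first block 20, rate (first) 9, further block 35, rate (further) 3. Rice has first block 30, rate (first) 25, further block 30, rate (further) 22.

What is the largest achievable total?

Order all 8 blocks by rate: Rice/first 25 > Sorghum/first 24 > Rice/second 22 > Sunflower/first 19 > Sunflower/second 18 > Barley/first 9 > Sorghum/second 5 > Barley/second 3.
Rice first at 25: fill all 30 → 75 left.
Fill Sorghum first block (30 at 24) → 45 left.
Rice second at 22: fill all 30 → 15 left.
Fill Sunflower first block (15 at 19) → 0 left.
Total = 25×30 + 24×30 + 22×30 + 19×15 = 2415.

2415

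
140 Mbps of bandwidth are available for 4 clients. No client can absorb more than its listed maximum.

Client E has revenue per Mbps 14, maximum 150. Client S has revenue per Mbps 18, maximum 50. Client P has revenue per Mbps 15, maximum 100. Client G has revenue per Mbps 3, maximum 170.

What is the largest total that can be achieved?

Highest revenue per Mbps first: Client S 18 > Client P 15 > Client E 14 > Client G 3.
Client S: +50 to 50 (cap) → 90 left.
Only 90 left; Client P takes them to reach 90.
Total = 18×50 + 15×90 = 2250.

2250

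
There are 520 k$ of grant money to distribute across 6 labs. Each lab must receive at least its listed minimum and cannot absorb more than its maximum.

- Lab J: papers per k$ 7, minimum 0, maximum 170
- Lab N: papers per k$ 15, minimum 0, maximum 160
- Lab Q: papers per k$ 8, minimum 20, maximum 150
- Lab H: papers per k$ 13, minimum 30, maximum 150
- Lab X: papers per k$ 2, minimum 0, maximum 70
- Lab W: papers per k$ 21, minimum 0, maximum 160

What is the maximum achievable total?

Meeting every minimum uses 0+0+20+30+0+0 = 50 k$, leaving 470.
Order the labs by papers per k$: Lab W 21 > Lab N 15 > Lab H 13 > Lab Q 8 > Lab J 7 > Lab X 2.
Lab W: +160 to 160 (cap) ; 310 left.
Lab N: +160 to 160 (cap) ; 150 left.
Give Lab H 120 more to hit its cap of 150 ; 30 left.
Only 30 left; Lab Q takes them to reach 50.
Total = 15×160 + 8×50 + 13×150 + 21×160 = 8110.

8110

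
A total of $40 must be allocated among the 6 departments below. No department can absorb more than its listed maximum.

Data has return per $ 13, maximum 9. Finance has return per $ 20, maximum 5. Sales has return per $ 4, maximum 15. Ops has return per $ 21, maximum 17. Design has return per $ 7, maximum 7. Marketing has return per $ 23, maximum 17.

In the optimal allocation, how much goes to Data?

1

Rank by return per $: Marketing 23 > Ops 21 > Finance 20 > Data 13 > Design 7 > Sales 4.
Marketing: +17 to 17 (cap) — 23 left.
Ops: +17 to 17 (cap) — 6 left.
Finance: +5 to 5 (cap) — 1 left.
Data: +1 (room for 9) → 1. Pool exhausted.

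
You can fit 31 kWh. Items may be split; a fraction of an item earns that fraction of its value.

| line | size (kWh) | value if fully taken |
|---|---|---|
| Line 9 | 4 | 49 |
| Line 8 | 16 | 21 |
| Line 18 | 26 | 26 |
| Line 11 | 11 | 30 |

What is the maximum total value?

Best value per unit of size first: Line 9 49/4≈12.2, Line 11 30/11≈2.73, Line 8 21/16≈1.31, Line 18 26/26≈1.
All 4 kWh of Line 9 fit (value 49) ; 27 remain.
Take all of Line 11 (11 kWh, value 30) ; 16 kWh left.
Line 8: take in full, 16 kWh for value 21 ; 0 left.
Total value = 100.

100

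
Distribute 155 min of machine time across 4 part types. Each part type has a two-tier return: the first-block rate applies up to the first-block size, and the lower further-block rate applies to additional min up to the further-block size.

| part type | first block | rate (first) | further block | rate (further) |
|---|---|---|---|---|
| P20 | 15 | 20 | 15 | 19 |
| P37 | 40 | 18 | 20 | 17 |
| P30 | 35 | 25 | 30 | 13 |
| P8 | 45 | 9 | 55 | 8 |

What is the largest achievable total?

2910

Treat each block as its own option and order by rate: P30/tier1 25 > P20/tier1 20 > P20/tier2 19 > P37/tier1 18 > P37/tier2 17 > P30/tier2 13 > P8/tier1 9 > P8/tier2 8.
P30/tier1 (25): +35 — 120 left.
P20 tier1 at 20: fill all 15 — 105 left.
Fill P20 tier2 block (15 at 19) — 90 left.
Fill P37 tier1 block (40 at 18) — 50 left.
P37 tier2 at 17: fill all 20 — 30 left.
Fill P30 tier2 block (30 at 13) — 0 left.
Total = 25×35 + 20×15 + 19×15 + 18×40 + 17×20 + 13×30 = 2910.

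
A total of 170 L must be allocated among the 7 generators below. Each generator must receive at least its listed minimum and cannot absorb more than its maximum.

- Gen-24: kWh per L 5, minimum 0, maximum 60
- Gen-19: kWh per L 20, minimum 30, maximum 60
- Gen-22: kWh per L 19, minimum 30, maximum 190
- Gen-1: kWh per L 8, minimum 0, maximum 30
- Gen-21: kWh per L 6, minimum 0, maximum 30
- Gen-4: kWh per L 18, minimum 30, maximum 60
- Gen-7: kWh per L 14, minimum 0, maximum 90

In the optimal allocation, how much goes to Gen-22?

80

Meeting every minimum uses 0+30+30+0+0+30+0 = 90 L, leaving 80.
Rank by kWh per L: Gen-19 20 > Gen-22 19 > Gen-4 18 > Gen-7 14 > Gen-1 8 > Gen-21 6 > Gen-24 5.
Give Gen-19 30 more to hit its cap of 60 — 50 left.
Gen-22 has room for 160 more but only 50 remain, so it gets 80.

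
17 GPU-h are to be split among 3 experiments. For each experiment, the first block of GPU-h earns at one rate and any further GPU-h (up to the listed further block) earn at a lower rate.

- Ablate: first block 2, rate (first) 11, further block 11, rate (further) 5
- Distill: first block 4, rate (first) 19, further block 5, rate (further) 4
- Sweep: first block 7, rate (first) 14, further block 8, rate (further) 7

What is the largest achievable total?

224

Treat each block as its own option and order by rate: Distill/T1 19 > Sweep/T1 14 > Ablate/T1 11 > Sweep/T2 7 > Ablate/T2 5 > Distill/T2 4.
Distill T1 at 19: fill all 4 ; 13 left.
Fill Sweep T1 block (7 at 14) ; 6 left.
Fill Ablate T1 block (2 at 11) ; 4 left.
Sweep/T2: +4 of 8 at 7; pool empty.
Total = 19×4 + 14×7 + 11×2 + 7×4 = 224.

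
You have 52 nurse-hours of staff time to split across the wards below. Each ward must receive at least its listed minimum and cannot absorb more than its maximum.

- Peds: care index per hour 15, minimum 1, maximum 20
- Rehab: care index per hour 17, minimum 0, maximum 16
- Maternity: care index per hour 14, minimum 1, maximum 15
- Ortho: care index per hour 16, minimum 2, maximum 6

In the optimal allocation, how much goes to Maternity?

10

Meeting every minimum uses 1+0+1+2 = 4 nurse-hours, leaving 48.
Order the wards by care index per hour: Rehab 17 > Ortho 16 > Peds 15 > Maternity 14.
Give Rehab 16 more to hit its cap of 16 → 32 left.
Give Ortho 4 more to hit its cap of 6 → 28 left.
Peds: +19 to 20 (cap) → 9 left.
Only 9 left; Maternity takes them to reach 10.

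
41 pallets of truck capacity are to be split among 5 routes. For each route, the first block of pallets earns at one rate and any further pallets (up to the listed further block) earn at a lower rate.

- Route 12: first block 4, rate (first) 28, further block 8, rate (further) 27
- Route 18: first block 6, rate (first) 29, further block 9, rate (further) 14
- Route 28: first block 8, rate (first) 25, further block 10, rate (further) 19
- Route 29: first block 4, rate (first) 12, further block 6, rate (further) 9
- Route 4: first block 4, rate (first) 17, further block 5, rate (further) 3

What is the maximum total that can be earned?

974

Order all 10 blocks by rate: Route 18/tier1 29 > Route 12/tier1 28 > Route 12/tier2 27 > Route 28/tier1 25 > Route 28/tier2 19 > Route 4/tier1 17 > Route 18/tier2 14 > Route 29/tier1 12 > Route 29/tier2 9 > Route 4/tier2 3.
Fill Route 18 tier1 block (6 at 29) — 35 left.
Route 12 tier1 at 28: fill all 4 — 31 left.
Route 12/tier2 (27): +8 — 23 left.
Fill Route 28 tier1 block (8 at 25) — 15 left.
Route 28 tier2 at 19: fill all 10 — 5 left.
Fill Route 4 tier1 block (4 at 17) — 1 left.
Route 18 tier2 at 14: only 1 left, fill 1.
Total = 29×6 + 28×4 + 27×8 + 25×8 + 19×10 + 17×4 + 14×1 = 974.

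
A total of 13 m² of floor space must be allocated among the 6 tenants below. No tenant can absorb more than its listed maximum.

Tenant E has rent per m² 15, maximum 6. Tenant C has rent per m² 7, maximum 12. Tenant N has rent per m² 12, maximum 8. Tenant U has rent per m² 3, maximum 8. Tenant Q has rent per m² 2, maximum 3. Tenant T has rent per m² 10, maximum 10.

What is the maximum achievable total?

Highest rent per m² first: Tenant E 15 > Tenant N 12 > Tenant T 10 > Tenant C 7 > Tenant U 3 > Tenant Q 2.
Give Tenant E 6 to hit its cap of 6 — 7 left.
Tenant N has room for 8 but only 7 remain, so it gets 7.
Total = 15×6 + 12×7 = 174.

174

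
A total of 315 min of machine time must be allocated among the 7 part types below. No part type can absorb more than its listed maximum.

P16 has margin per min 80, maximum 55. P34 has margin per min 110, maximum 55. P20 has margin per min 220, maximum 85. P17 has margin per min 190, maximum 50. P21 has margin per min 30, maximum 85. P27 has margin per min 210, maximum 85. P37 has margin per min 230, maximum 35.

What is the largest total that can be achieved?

60550

Highest margin per min first: P37 230 > P20 220 > P27 210 > P17 190 > P34 110 > P16 80 > P21 30.
P37 takes 35 to reach its cap of 35 ; 280 left.
P20 takes 85 to reach its cap of 85 ; 195 left.
Give P27 85 to hit its cap of 85 ; 110 left.
Give P17 50 to hit its cap of 50 ; 60 left.
P34 takes 55 to reach its cap of 55 ; 5 left.
Only 5 left; P16 takes them to reach 5.
Total = 80×5 + 110×55 + 220×85 + 190×50 + 210×85 + 230×35 = 60550.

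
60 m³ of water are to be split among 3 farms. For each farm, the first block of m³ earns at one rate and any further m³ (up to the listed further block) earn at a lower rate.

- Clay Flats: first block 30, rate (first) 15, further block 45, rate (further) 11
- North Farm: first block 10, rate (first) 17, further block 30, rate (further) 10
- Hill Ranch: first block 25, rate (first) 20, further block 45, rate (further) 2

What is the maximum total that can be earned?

Rank every tier by rate: Hill Ranch/T1 20 > North Farm/T1 17 > Clay Flats/T1 15 > Clay Flats/T2 11 > North Farm/T2 10 > Hill Ranch/T2 2.
Hill Ranch T1 at 20: fill all 25 ; 35 left.
North Farm T1 at 17: fill all 10 ; 25 left.
Clay Flats T1 at 15: only 25 left, fill 25.
Total = 20×25 + 17×10 + 15×25 = 1045.

1045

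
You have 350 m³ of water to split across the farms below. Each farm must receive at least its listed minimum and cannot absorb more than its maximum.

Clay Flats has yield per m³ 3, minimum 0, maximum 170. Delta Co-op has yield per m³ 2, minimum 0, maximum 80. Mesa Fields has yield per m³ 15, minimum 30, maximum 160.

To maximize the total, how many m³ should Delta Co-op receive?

20

Meeting every minimum uses 0+0+30 = 30 m³, leaving 320.
Rank by yield per m³: Mesa Fields 15 > Clay Flats 3 > Delta Co-op 2.
Mesa Fields: +130 to 160 (cap) — 190 left.
Clay Flats takes 170 more to reach its cap of 170 — 20 left.
Delta Co-op: +20 (room for 80) → 20. Pool exhausted.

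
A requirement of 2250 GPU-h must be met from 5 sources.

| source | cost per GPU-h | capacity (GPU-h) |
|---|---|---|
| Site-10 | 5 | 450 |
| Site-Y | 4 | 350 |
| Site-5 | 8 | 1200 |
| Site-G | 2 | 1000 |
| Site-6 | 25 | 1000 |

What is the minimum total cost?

9250

Cheapest first:
Site-G (2): use full 1000 ; 1250 GPU-h to go.
Site-Y (4): use full 350 ; 900 GPU-h to go.
Take 450 from Site-10 at 5 ; need 450 more.
Site-5 (8): take the remaining 450 ; done.
Site-6: unused.
Cost = 1000×2 + 350×4 + 450×5 + 450×8 = 9250.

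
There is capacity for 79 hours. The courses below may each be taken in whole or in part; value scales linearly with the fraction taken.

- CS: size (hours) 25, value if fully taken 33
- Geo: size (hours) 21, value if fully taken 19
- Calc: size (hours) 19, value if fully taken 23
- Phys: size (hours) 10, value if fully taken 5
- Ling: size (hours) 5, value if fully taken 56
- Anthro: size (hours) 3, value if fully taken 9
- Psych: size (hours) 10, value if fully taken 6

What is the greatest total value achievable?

143.6

Sort by value density: Ling 56/5≈11.2, Anthro 9/3≈3, CS 33/25≈1.32, Calc 23/19≈1.21, Geo 19/21≈0.905, Psych 6/10≈0.6, Phys 5/10≈0.5.
Ling: take in full, 5 hours for value 56 ; 74 left.
All 3 hours of Anthro fit (value 9) ; 71 remain.
Take all of CS (25 hours, value 33) ; 46 hours left.
All 19 hours of Calc fit (value 23) ; 27 remain.
All 21 hours of Geo fit (value 19) ; 6 remain.
Only 6 hours remain; take 6/10 of Psych for value 6×6/10 = 3.6.
Total value = 143.6.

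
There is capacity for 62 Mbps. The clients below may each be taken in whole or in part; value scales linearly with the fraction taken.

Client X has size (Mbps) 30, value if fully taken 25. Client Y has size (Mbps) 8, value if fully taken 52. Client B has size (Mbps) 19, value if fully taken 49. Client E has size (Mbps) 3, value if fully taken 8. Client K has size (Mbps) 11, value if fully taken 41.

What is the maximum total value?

167.5

Best value per unit of size first: Client Y 52/8≈6.5, Client K 41/11≈3.73, Client E 8/3≈2.67, Client B 49/19≈2.58, Client X 25/30≈0.833.
All 8 Mbps of Client Y fit (value 52) — 54 remain.
Take all of Client K (11 Mbps, value 41) — 43 Mbps left.
Take all of Client E (3 Mbps, value 8) — 40 Mbps left.
Take all of Client B (19 Mbps, value 49) — 21 Mbps left.
Only 21 Mbps remain; take 21/30 of Client X for value 25×21/30 = 17.5.
Total value = 167.5.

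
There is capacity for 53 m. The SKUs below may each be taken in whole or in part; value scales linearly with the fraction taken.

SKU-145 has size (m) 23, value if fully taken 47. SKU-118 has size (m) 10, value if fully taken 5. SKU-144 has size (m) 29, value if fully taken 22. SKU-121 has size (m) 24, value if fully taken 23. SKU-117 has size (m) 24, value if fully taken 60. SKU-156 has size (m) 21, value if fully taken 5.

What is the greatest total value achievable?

112.75

Sort by value density: SKU-117 60/24≈2.5, SKU-145 47/23≈2.04, SKU-121 23/24≈0.958, SKU-144 22/29≈0.759, SKU-118 5/10≈0.5, SKU-156 5/21≈0.238.
All 24 m of SKU-117 fit (value 60) — 29 remain.
All 23 m of SKU-145 fit (value 47) — 6 remain.
Only 6 m remain; take 6/24 of SKU-121 for value 23×6/24 = 5.75.
Total value = 112.75.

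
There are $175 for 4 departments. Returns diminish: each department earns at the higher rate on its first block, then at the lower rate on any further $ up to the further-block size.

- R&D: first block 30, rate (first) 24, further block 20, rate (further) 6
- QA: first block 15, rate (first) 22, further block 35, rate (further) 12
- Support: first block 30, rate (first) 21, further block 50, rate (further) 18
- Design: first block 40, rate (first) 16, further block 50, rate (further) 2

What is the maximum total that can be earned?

Rank every tier by rate: R&D/tier1 24 > QA/tier1 22 > Support/tier1 21 > Support/tier2 18 > Design/tier1 16 > QA/tier2 12 > R&D/tier2 6 > Design/tier2 2.
Fill R&D tier1 block (30 at 24) ; 145 left.
Fill QA tier1 block (15 at 22) ; 130 left.
Support/tier1 (21): +30 ; 100 left.
Support tier2 at 18: fill all 50 ; 50 left.
Design/tier1 (16): +40 ; 10 left.
QA/tier2: +10 of 35 at 12; pool empty.
Total = 24×30 + 22×15 + 21×30 + 18×50 + 16×40 + 12×10 = 3340.

3340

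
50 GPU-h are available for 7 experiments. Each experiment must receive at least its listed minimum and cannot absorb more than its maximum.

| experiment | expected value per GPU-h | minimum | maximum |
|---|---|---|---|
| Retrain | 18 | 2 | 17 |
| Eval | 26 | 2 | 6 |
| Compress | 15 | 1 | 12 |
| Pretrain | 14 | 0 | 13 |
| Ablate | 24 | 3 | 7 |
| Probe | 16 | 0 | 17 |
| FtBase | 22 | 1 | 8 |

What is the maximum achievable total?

997

Meeting every minimum uses 2+2+1+0+3+0+1 = 9 GPU-h, leaving 41.
Order the experiments by expected value per GPU-h: Eval 26 > Ablate 24 > FtBase 22 > Retrain 18 > Probe 16 > Compress 15 > Pretrain 14.
Give Eval 4 more to hit its cap of 6 → 37 left.
Ablate takes 4 more to reach its cap of 7 → 33 left.
FtBase takes 7 more to reach its cap of 8 → 26 left.
Retrain: +15 to 17 (cap) → 11 left.
Only 11 left; Probe takes them to reach 11.
Total = 18×17 + 26×6 + 15×1 + 24×7 + 16×11 + 22×8 = 997.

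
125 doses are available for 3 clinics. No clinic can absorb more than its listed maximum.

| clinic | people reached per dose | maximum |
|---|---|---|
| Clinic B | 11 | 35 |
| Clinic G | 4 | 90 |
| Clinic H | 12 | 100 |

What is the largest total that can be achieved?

1475

Highest people reached per dose first: Clinic H 12 > Clinic B 11 > Clinic G 4.
Clinic H takes 100 to reach its cap of 100 ; 25 left.
Clinic B: +25 (room for 35) → 25. Pool exhausted.
Total = 11×25 + 12×100 = 1475.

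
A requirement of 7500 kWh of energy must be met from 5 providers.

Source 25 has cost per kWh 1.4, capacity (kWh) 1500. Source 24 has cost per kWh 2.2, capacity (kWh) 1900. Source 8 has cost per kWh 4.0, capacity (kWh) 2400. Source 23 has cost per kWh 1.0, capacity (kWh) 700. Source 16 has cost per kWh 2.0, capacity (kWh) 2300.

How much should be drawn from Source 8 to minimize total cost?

Cheapest first:
Source 23 at 1.0: take all 700 kWh — 6800 still needed.
Take 1500 from Source 25 at 1.4 — need 5300 more.
Source 16 (2.0): use full 2300 — 3000 kWh to go.
Source 24 at 2.2: take all 1900 kWh — 1100 still needed.
Take 1100 from Source 8 at 4.0 to finish.

1100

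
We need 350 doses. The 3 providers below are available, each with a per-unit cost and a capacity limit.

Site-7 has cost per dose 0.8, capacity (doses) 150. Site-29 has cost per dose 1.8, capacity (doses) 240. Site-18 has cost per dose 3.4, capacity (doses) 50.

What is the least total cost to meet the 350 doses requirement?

Cheapest first:
Site-7 (0.8): use full 150 → 200 doses to go.
Site-29 (1.8): take the remaining 200 → done.
Site-18: unused.
Cost = 150×0.8 + 200×1.8 = 480.

480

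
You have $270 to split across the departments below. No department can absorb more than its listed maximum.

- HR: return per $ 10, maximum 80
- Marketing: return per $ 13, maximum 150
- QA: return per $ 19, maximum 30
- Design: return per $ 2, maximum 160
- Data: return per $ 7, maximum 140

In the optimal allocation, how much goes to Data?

10

Rank by return per $: QA 19 > Marketing 13 > HR 10 > Data 7 > Design 2.
QA: +30 to 30 (cap) ; 240 left.
Marketing takes 150 to reach its cap of 150 ; 90 left.
HR: +80 to 80 (cap) ; 10 left.
Data: +10 (room for 140) → 10. Pool exhausted.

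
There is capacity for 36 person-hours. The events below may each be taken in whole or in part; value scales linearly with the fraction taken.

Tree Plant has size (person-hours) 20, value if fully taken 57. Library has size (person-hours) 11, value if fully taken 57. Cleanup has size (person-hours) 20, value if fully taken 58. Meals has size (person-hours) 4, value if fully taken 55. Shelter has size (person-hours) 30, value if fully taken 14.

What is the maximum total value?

Rank by value-to-size ratio: Meals 55/4≈13.8, Library 57/11≈5.18, Cleanup 58/20≈2.9, Tree Plant 57/20≈2.85, Shelter 14/30≈0.467.
Meals: take in full, 4 person-hours for value 55 — 32 left.
Take all of Library (11 person-hours, value 57) — 21 person-hours left.
Take all of Cleanup (20 person-hours, value 58) — 1 person-hours left.
Only 1 person-hours remain; take 1/20 of Tree Plant for value 57×1/20 = 2.85.
Total value = 172.85.

172.85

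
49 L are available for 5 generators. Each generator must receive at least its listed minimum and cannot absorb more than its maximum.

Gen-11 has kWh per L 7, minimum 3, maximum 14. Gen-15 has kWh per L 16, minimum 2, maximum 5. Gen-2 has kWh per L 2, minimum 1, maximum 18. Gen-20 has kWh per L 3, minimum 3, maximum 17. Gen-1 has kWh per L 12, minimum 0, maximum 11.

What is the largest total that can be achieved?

365

Meeting every minimum uses 3+2+1+3+0 = 9 L, leaving 40.
Rank by kWh per L: Gen-15 16 > Gen-1 12 > Gen-11 7 > Gen-20 3 > Gen-2 2.
Give Gen-15 3 more to hit its cap of 5 → 37 left.
Gen-1: +11 to 11 (cap) → 26 left.
Gen-11: +11 to 14 (cap) → 15 left.
Give Gen-20 14 more to hit its cap of 17 → 1 left.
Gen-2: +1 (room for 17) → 2. Pool exhausted.
Total = 7×14 + 16×5 + 2×2 + 3×17 + 12×11 = 365.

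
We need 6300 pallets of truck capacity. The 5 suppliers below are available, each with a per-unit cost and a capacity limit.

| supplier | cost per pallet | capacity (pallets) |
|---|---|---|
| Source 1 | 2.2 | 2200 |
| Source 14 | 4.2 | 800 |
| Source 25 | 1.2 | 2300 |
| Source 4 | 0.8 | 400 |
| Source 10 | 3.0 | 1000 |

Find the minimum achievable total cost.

Fill from the cheapest supplier first.
Source 4 (0.8): use full 400 ; 5900 pallets to go.
Take 2300 from Source 25 at 1.2 ; need 3600 more.
Source 1 (2.2): use full 2200 ; 1400 pallets to go.
Take 1000 from Source 10 at 3.0 ; need 400 more.
Take 400 from Source 14 at 4.2 to finish.
Cost = 400×0.8 + 2300×1.2 + 2200×2.2 + 1000×3.0 + 400×4.2 = 12600.

12600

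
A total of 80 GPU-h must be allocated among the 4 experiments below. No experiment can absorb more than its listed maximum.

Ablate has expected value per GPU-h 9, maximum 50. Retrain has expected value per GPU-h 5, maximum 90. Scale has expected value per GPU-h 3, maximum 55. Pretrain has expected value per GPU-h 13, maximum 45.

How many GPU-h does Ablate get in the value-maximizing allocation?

35

Order the experiments by expected value per GPU-h: Pretrain 13 > Ablate 9 > Retrain 5 > Scale 3.
Give Pretrain 45 to hit its cap of 45 ; 35 left.
Ablate: +35 (room for 50) → 35. Pool exhausted.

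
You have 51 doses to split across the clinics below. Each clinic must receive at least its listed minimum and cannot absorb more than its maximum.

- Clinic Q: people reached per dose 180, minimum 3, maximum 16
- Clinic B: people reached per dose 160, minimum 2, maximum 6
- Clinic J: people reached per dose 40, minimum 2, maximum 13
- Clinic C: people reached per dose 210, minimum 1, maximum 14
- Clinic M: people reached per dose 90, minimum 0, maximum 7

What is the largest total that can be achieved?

Meeting every minimum uses 3+2+2+1+0 = 8 doses, leaving 43.
Order the clinics by people reached per dose: Clinic C 210 > Clinic Q 180 > Clinic B 160 > Clinic M 90 > Clinic J 40.
Clinic C: +13 to 14 (cap) ; 30 left.
Clinic Q takes 13 more to reach its cap of 16 ; 17 left.
Clinic B takes 4 more to reach its cap of 6 ; 13 left.
Clinic M takes 7 more to reach its cap of 7 ; 6 left.
Clinic J: +6 (room for 11) → 8. Pool exhausted.
Total = 180×16 + 160×6 + 40×8 + 210×14 + 90×7 = 7730.

7730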